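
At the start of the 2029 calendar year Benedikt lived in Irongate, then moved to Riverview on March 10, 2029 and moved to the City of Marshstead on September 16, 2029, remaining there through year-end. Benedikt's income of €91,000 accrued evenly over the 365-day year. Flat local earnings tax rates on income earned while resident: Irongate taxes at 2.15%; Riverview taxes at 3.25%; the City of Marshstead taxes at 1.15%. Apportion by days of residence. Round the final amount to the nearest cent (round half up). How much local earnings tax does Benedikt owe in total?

€2,210.80

Irongate, January 1 – March 9, 2029: 68 days → €91,000 × 2.15% × 68/365 = €364.4986
Riverview, March 10 – September 15, 2029: 190 days → €91,000 × 3.25% × 190/365 = €1,539.5205
The City of Marshstead, September 16 – December 31, 2029: 107 days → €91,000 × 1.15% × 107/365 = €306.7822
Total = €2,210.8014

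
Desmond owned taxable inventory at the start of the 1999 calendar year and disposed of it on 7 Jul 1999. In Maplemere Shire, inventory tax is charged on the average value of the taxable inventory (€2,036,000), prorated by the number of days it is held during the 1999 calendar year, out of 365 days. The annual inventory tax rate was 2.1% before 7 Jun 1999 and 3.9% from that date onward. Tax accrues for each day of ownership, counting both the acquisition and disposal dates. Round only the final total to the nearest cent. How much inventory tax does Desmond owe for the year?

€25,134.84

1 Jan – 6 Jun 1999: 157 days at 2.1% → €2,036,000 × 2.1% × 157/365 = €18,390.9370
7 Jun – 7 Jul 1999: 31 days at 3.9% → €2,036,000 × 3.9% × 31/365 = €6,743.9014
Total = €25,134.8384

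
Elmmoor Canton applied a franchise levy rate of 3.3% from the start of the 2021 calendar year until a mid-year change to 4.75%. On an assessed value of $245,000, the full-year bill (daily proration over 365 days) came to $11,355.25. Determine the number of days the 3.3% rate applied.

29 days

Let d = days at the first rate; then 365 − d days at the second rate.
$245,000 × [3.3%·d + 4.75%·(365−d)] / 365 = $11,355.25
Solving gives d = 29, so the new rate took effect on 30 January 2021.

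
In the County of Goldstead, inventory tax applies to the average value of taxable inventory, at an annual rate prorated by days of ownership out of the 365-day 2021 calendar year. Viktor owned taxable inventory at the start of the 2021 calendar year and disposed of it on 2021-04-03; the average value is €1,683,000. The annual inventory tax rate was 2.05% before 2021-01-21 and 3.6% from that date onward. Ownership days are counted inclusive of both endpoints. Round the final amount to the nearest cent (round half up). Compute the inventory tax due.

€14,008.09

2021-01-01 to 2021-01-20: 20 days at 2.05% → €1,683,000 × 2.05% × 20/365 = €1,890.4932
2021-01-21 to 2021-04-03: 73 days at 3.6% → €1,683,000 × 3.6% × 73/365 = €12,117.6000
Total = €14,008.0932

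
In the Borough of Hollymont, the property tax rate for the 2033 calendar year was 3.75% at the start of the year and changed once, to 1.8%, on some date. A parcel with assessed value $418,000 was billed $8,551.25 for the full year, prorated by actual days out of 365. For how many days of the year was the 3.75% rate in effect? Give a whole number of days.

Let d = days at the first rate; then 365 − d days at the second rate.
$418,000 × [3.75%·d + 1.8%·(365−d)] / 365 = $8,551.25
Solving gives d = 46, so the new rate took effect on 16 February 2033.

46 days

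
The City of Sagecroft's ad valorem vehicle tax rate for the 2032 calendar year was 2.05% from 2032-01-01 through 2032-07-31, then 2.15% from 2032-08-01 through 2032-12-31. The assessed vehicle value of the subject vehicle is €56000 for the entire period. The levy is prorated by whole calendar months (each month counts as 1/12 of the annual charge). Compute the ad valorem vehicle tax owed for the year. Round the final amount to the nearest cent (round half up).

€1171.33

2032-01-01 to 2032-07-31: 7 months at 2.05% → €56000 × 2.05% × 7/12 = €669.6667
2032-08-01 to 2032-12-31: 5 months at 2.15% → €56000 × 2.15% × 5/12 = €501.6667
Total = €1171.3333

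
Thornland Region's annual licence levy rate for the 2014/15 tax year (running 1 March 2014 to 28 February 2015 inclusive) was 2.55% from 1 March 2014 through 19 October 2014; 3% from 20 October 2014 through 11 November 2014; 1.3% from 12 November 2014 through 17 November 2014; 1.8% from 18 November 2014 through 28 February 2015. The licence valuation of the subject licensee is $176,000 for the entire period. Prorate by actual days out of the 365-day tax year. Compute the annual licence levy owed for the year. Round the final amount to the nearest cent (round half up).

$4,129.25

1 March – 19 October 2014: 233 days at 2.55% → $176,000 × 2.55% × 233/365 = $2,864.9425
20 October – 11 November 2014: 23 days at 3% → $176,000 × 3% × 23/365 = $332.7123
12 November – 17 November 2014: 6 days at 1.3% → $176,000 × 1.3% × 6/365 = $37.6110
18 November 2014 – 28 February 2015: 103 days at 1.8% → $176,000 × 1.8% × 103/365 = $893.9836
Total = $4,129.2493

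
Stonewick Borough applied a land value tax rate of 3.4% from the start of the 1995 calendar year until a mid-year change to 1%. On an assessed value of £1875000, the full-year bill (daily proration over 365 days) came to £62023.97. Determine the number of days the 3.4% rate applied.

Let d = days at the first rate; then 365 − d days at the second rate.
£1875000 × [3.4%·d + 1%·(365−d)] / 365 = £62023.97
Solving gives d = 351, so the new rate took effect on December 18, 1995.

351 days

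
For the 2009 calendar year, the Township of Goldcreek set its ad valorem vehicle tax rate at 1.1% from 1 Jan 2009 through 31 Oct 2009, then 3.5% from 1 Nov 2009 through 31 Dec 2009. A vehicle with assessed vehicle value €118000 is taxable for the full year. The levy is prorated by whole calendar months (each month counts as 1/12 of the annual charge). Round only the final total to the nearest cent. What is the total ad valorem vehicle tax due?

1 Jan – 31 Oct 2009: 10 months at 1.1% → €118000 × 1.1% × 10/12 = €1081.6667
1 Nov – 31 Dec 2009: 2 months at 3.5% → €118000 × 3.5% × 2/12 = €688.3333
Total = €1770.0000

€1770.00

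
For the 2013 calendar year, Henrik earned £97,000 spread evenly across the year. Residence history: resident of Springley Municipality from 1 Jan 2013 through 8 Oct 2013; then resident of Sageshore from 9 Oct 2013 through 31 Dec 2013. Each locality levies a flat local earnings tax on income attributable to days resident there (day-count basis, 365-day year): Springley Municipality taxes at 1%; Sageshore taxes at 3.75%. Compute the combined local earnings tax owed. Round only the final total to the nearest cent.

£1,583.89

Springley Municipality, 1 Jan – 8 Oct 2013: 281 days → £97,000 × 1% × 281/365 = £746.7671
Sageshore, 9 Oct – 31 Dec 2013: 84 days → £97,000 × 3.75% × 84/365 = £837.1233
Total = £1,583.8904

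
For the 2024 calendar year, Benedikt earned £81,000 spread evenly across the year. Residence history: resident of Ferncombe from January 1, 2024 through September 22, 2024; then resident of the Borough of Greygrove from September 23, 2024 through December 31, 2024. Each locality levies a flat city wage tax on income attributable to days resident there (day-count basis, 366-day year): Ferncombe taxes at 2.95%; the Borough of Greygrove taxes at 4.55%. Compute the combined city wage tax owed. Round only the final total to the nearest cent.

Ferncombe, January 1 – September 22, 2024: 266 days → £81,000 × 2.95% × 266/366 = £1,736.6311
The Borough of Greygrove, September 23 – December 31, 2024: 100 days → £81,000 × 4.55% × 100/366 = £1,006.9672
Total = £2,743.5984

£2,743.60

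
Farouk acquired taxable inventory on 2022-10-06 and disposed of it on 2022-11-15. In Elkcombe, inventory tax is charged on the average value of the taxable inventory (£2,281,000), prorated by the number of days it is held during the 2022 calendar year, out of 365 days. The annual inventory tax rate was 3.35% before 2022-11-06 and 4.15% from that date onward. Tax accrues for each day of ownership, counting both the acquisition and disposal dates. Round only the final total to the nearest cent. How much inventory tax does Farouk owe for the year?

£9,083.38

2022-10-06 to 2022-11-05: 31 days at 3.35% → £2,281,000 × 3.35% × 31/365 = £6,489.9137
2022-11-06 to 2022-11-15: 10 days at 4.15% → £2,281,000 × 4.15% × 10/365 = £2,593.4658
Total = £9,083.3795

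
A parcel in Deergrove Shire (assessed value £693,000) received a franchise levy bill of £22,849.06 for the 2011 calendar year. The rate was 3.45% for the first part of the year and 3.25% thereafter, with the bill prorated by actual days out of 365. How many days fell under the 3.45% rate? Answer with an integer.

Let d = days at the first rate; then 365 − d days at the second rate.
£693,000 × [3.45%·d + 3.25%·(365−d)] / 365 = £22,849.06
Solving gives d = 86, so the new rate took effect on 28 March 2011.

86 days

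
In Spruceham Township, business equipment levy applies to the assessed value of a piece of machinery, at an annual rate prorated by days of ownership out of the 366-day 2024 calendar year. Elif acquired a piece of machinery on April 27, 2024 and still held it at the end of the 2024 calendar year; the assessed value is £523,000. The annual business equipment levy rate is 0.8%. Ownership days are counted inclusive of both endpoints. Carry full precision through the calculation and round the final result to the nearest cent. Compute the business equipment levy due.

Days held (April 27 – December 31, 2024): 249 out of 366
Tax = £523,000 × 0.8% × 249/366 = £2,846.4918

£2,846.49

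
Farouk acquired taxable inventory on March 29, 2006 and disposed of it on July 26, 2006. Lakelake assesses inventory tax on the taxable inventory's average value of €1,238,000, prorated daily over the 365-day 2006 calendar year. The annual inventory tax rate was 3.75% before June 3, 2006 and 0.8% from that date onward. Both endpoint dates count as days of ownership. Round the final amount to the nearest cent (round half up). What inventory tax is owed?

March 29 – June 2, 2006: 66 days at 3.75% → €1,238,000 × 3.75% × 66/365 = €8,394.6575
June 3 – July 26, 2006: 54 days at 0.8% → €1,238,000 × 0.8% × 54/365 = €1,465.2493
Total = €9,859.9068

€9,859.91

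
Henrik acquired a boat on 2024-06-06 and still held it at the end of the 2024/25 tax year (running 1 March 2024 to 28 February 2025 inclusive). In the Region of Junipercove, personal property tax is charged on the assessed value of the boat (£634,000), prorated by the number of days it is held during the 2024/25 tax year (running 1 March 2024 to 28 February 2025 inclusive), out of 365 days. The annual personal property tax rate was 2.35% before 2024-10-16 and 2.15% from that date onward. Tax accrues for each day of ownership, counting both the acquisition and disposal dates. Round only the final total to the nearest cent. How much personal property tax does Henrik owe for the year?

£10,467.08

2024-06-06 to 2024-10-15: 132 days at 2.35% → £634,000 × 2.35% × 132/365 = £5,388.1315
2024-10-16 to 2025-02-28: 136 days at 2.15% → £634,000 × 2.15% × 136/365 = £5,078.9479
Total = £10,467.0795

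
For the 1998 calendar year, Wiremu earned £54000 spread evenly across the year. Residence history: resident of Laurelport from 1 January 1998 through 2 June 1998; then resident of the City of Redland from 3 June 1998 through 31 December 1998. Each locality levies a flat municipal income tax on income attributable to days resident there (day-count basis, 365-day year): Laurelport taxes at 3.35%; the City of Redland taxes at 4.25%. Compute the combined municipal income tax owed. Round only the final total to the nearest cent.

£2091.28

Laurelport, 1 January – 2 June 1998: 153 days → £54000 × 3.35% × 153/365 = £758.2932
The City of Redland, 3 June – 31 December 1998: 212 days → £54000 × 4.25% × 212/365 = £1332.9863
Total = £2091.2795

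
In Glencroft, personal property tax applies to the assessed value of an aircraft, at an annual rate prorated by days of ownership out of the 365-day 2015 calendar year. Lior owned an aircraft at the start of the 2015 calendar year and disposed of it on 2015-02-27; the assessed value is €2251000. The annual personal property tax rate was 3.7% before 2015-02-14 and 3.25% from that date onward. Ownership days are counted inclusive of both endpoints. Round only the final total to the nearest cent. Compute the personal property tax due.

2015-01-01 to 2015-02-13: 44 days at 3.7% → €2251000 × 3.7% × 44/365 = €10040.0767
2015-02-14 to 2015-02-27: 14 days at 3.25% → €2251000 × 3.25% × 14/365 = €2806.0411
Total = €12846.1178

€12846.12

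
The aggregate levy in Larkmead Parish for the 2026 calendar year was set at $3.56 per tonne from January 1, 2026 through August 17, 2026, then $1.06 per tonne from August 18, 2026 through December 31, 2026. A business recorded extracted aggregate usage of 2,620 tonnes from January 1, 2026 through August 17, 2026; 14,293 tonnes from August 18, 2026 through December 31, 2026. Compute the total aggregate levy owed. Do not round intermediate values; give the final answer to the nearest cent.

January 1 – August 17, 2026: 2,620 tonnes at $3.56/tonne → $9,327.20
August 18 – December 31, 2026: 14,293 tonnes at $1.06/tonne → $15,150.58

$24,477.78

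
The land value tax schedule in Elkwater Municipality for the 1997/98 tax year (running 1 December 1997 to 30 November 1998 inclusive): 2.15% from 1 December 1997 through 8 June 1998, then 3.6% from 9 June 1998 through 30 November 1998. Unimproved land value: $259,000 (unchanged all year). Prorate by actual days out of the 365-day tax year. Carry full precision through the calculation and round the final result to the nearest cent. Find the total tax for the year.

1 December 1997 – 8 June 1998: 190 days at 2.15% → $259,000 × 2.15% × 190/365 = $2,898.6712
9 June – 30 November 1998: 175 days at 3.6% → $259,000 × 3.6% × 175/365 = $4,470.4110
Total = $7,369.0822

$7,369.08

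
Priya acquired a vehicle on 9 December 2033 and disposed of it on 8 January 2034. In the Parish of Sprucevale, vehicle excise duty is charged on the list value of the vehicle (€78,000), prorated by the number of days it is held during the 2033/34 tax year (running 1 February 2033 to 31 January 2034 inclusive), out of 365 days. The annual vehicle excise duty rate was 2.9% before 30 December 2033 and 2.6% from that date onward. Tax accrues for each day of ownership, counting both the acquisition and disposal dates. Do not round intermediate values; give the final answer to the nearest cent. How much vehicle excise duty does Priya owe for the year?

€185.70

9 December – 29 December 2033: 21 days at 2.9% → €78,000 × 2.9% × 21/365 = €130.1425
30 December 2033 – 8 January 2034: 10 days at 2.6% → €78,000 × 2.6% × 10/365 = €55.5616
Total = €185.7041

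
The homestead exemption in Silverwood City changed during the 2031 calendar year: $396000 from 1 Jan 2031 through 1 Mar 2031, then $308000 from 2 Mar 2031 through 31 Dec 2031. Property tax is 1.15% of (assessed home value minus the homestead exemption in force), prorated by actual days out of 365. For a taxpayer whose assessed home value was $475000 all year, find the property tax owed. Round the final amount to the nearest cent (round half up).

$1754.14

1 Jan – 1 Mar 2031: 60 days, exemption $396000 → ($475000 − $396000) × 1.15% × 60/365 = $149.3425
2 Mar – 31 Dec 2031: 305 days, exemption $308000 → ($475000 − $308000) × 1.15% × 305/365 = $1604.8014
Total = $1754.1438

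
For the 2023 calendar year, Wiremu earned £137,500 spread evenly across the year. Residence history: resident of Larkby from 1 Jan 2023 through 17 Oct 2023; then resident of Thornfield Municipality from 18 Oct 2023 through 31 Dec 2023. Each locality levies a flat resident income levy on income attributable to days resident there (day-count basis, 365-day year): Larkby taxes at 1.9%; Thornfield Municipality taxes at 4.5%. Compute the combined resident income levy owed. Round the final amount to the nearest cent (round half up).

£3,347.09

Larkby, 1 Jan – 17 Oct 2023: 290 days → £137,500 × 1.9% × 290/365 = £2,075.6849
Thornfield Municipality, 18 Oct – 31 Dec 2023: 75 days → £137,500 × 4.5% × 75/365 = £1,271.4041
Total = £3,347.0890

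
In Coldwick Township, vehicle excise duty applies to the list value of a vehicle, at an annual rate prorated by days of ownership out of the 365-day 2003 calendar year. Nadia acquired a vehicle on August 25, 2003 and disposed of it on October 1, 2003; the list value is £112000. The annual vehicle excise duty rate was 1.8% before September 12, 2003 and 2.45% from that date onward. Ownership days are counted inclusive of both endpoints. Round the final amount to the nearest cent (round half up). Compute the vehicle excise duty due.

£249.78

August 25 – September 11, 2003: 18 days at 1.8% → £112000 × 1.8% × 18/365 = £99.4192
September 12 – October 1, 2003: 20 days at 2.45% → £112000 × 2.45% × 20/365 = £150.3562
Total = £249.7753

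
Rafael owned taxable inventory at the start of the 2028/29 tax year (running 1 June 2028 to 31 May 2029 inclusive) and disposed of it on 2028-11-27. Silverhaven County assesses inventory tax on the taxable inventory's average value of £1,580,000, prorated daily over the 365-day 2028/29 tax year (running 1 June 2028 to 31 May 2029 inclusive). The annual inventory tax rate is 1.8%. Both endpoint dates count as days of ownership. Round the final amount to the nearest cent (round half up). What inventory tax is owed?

£14,025.21

Days held (2028-06-01 to 2028-11-27): 180 out of 365
Tax = £1,580,000 × 1.8% × 180/365 = £14,025.2055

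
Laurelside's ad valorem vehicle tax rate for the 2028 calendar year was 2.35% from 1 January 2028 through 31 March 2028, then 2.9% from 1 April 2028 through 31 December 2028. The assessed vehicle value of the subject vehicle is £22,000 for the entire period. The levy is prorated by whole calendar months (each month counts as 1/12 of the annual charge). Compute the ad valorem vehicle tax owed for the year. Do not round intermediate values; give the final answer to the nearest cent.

£607.75

1 January – 31 March 2028: 3 months at 2.35% → £22,000 × 2.35% × 3/12 = £129.2500
1 April – 31 December 2028: 9 months at 2.9% → £22,000 × 2.9% × 9/12 = £478.5000
Total = £607.7500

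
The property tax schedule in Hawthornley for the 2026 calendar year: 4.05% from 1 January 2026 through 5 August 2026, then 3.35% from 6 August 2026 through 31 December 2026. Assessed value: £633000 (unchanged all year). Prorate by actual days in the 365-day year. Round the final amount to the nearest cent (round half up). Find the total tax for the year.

1 January – 5 August 2026: 217 days at 4.05% → £633000 × 4.05% × 217/365 = £15241.4260
6 August – 31 December 2026: 148 days at 3.35% → £633000 × 3.35% × 148/365 = £8598.3945
Total = £23839.8205

£23839.82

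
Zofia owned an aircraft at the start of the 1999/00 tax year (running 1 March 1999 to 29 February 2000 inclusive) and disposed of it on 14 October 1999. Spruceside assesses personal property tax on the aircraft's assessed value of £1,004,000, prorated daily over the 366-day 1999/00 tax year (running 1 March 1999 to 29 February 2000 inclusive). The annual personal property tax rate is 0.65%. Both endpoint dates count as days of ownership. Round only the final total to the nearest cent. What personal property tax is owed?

Days held (1 March – 14 October 1999): 228 out of 366
Tax = £1,004,000 × 0.65% × 228/366 = £4,065.3770

£4,065.38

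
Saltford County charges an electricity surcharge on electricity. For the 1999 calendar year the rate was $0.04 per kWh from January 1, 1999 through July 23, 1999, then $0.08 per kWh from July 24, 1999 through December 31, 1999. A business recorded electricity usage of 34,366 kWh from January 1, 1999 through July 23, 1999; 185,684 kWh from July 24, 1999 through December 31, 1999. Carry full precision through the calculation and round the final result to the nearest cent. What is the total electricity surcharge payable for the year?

January 1 – July 23, 1999: 34,366 kWh at $0.04/kWh → $1,374.64
July 24 – December 31, 1999: 185,684 kWh at $0.08/kWh → $14,854.72

$16,229.36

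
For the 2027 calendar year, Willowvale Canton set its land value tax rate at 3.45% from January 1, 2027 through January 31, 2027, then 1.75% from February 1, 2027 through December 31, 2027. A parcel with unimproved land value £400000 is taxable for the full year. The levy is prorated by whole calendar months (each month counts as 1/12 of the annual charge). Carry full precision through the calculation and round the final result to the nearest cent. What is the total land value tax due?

£7566.67

January 1 – January 31, 2027: 1 month at 3.45% → £400000 × 3.45% × 1/12 = £1150.0000
February 1 – December 31, 2027: 11 months at 1.75% → £400000 × 1.75% × 11/12 = £6416.6667
Total = £7566.6667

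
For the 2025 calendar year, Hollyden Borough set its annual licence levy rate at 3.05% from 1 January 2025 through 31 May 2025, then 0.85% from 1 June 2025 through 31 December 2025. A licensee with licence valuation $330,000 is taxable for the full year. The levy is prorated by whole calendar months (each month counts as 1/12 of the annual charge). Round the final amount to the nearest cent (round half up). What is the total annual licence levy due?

$5,830.00

1 January – 31 May 2025: 5 months at 3.05% → $330,000 × 3.05% × 5/12 = $4,193.7500
1 June – 31 December 2025: 7 months at 0.85% → $330,000 × 0.85% × 7/12 = $1,636.2500
Total = $5,830.0000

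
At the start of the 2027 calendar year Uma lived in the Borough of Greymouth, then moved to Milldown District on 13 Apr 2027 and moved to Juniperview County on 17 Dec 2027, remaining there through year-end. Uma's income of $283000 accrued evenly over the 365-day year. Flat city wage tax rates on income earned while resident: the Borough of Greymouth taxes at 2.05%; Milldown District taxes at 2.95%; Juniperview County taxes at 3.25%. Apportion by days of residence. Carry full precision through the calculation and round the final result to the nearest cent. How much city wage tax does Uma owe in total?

The Borough of Greymouth, 1 Jan – 12 Apr 2027: 102 days → $283000 × 2.05% × 102/365 = $1621.2411
Milldown District, 13 Apr – 16 Dec 2027: 248 days → $283000 × 2.95% × 248/365 = $5672.4055
Juniperview County, 17 Dec – 31 Dec 2027: 15 days → $283000 × 3.25% × 15/365 = $377.9795
Total = $7671.6260

$7671.63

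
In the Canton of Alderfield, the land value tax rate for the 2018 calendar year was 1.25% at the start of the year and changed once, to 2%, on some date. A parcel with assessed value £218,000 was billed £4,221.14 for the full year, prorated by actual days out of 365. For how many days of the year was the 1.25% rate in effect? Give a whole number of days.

Let d = days at the first rate; then 365 − d days at the second rate.
£218,000 × [1.25%·d + 2%·(365−d)] / 365 = £4,221.14
Solving gives d = 31, so the new rate took effect on 1 Feb 2018.

31 days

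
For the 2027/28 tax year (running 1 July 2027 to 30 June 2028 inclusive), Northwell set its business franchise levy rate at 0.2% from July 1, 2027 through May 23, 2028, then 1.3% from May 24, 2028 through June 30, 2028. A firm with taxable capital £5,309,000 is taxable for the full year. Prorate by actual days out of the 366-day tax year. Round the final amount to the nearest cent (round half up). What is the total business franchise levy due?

July 1, 2027 – May 23, 2028: 328 days at 0.2% → £5,309,000 × 0.2% × 328/366 = £9,515.5847
May 24 – June 30, 2028: 38 days at 1.3% → £5,309,000 × 1.3% × 38/366 = £7,165.6995
Total = £16,681.2842

£16,681.28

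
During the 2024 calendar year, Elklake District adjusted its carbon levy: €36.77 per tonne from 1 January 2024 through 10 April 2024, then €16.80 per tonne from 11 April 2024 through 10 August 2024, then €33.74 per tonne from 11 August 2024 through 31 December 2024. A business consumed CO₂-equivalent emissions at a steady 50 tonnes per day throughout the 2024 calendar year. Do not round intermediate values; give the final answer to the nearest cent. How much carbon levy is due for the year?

€529,409.50

1 January – 10 April 2024: 101 days × 50 tonnes/day = 5,050 tonnes at €36.77/tonne → €185,688.50
11 April – 10 August 2024: 122 days × 50 tonnes/day = 6,100 tonnes at €16.80/tonne → €102,480.00
11 August – 31 December 2024: 143 days × 50 tonnes/day = 7,150 tonnes at €33.74/tonne → €241,241.00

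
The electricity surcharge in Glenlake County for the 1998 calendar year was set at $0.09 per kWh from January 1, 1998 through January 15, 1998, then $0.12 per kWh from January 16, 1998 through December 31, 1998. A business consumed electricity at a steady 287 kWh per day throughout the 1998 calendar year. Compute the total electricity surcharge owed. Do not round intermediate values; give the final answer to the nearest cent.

January 1 – January 15, 1998: 15 days × 287 kWh/day = 4,305 kWh at $0.09/kWh → $387.45
January 16 – December 31, 1998: 350 days × 287 kWh/day = 100,450 kWh at $0.12/kWh → $12,054.00

$12,441.45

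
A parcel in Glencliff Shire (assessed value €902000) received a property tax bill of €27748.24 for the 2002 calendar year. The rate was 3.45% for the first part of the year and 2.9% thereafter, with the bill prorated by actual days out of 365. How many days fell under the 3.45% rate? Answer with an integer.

117 days

Let d = days at the first rate; then 365 − d days at the second rate.
€902000 × [3.45%·d + 2.9%·(365−d)] / 365 = €27748.24
Solving gives d = 117, so the new rate took effect on 28 Apr 2002.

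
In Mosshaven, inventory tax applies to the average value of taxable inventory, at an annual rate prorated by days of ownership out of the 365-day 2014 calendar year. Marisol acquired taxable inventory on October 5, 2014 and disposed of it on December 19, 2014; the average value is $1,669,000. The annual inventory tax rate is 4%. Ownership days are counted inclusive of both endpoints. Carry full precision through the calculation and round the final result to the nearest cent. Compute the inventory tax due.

Days held (October 5 – December 19, 2014): 76 out of 365
Tax = $1,669,000 × 4% × 76/365 = $13,900.7123

$13,900.71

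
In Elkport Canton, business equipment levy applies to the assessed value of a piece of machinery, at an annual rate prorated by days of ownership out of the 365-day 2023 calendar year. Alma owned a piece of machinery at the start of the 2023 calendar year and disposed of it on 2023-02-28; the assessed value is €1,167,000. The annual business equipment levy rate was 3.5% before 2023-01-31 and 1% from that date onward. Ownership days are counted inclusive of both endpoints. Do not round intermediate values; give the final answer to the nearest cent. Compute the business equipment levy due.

€4,284.33

2023-01-01 to 2023-01-30: 30 days at 3.5% → €1,167,000 × 3.5% × 30/365 = €3,357.1233
2023-01-31 to 2023-02-28: 29 days at 1% → €1,167,000 × 1% × 29/365 = €927.2055
Total = €4,284.3288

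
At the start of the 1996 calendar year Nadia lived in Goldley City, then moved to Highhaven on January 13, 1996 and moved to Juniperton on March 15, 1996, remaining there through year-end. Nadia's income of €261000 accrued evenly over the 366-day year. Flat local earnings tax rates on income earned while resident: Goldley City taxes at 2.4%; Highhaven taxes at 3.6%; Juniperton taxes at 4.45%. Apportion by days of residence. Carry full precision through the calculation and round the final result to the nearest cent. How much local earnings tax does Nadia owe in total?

€11063.26

Goldley City, January 1 – January 12, 1996: 12 days → €261000 × 2.4% × 12/366 = €205.3770
Highhaven, January 13 – March 14, 1996: 62 days → €261000 × 3.6% × 62/366 = €1591.6721
Juniperton, March 15 – December 31, 1996: 292 days → €261000 × 4.45% × 292/366 = €9266.2131
Total = €11063.2623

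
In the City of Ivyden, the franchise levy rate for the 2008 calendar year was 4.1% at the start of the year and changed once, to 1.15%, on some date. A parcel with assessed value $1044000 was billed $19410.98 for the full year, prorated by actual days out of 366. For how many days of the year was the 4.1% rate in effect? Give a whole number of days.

Let d = days at the first rate; then 366 − d days at the second rate.
$1044000 × [4.1%·d + 1.15%·(366−d)] / 366 = $19410.98
Solving gives d = 88, so the new rate took effect on 29 March 2008.

88 days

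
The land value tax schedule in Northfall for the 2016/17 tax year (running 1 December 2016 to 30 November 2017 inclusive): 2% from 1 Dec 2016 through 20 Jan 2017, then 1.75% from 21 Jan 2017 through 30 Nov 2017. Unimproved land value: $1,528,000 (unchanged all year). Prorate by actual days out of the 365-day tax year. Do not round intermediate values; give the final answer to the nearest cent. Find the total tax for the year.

1 Dec 2016 – 20 Jan 2017: 51 days at 2% → $1,528,000 × 2% × 51/365 = $4,270.0274
21 Jan – 30 Nov 2017: 314 days at 1.75% → $1,528,000 × 1.75% × 314/365 = $23,003.7260
Total = $27,273.7534

$27,273.75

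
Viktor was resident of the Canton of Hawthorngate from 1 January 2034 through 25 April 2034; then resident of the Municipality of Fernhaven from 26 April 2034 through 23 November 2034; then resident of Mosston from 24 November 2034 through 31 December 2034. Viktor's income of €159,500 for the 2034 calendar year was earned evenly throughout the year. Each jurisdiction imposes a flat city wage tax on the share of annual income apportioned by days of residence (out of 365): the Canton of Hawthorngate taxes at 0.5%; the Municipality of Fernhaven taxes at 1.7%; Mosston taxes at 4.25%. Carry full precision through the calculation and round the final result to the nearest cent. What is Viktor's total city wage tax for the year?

The Canton of Hawthorngate, 1 January – 25 April 2034: 115 days → €159,500 × 0.5% × 115/365 = €251.2671
The Municipality of Fernhaven, 26 April – 23 November 2034: 212 days → €159,500 × 1.7% × 212/365 = €1,574.8986
Mosston, 24 November – 31 December 2034: 38 days → €159,500 × 4.25% × 38/365 = €705.7329
Total = €2,531.8986

€2,531.90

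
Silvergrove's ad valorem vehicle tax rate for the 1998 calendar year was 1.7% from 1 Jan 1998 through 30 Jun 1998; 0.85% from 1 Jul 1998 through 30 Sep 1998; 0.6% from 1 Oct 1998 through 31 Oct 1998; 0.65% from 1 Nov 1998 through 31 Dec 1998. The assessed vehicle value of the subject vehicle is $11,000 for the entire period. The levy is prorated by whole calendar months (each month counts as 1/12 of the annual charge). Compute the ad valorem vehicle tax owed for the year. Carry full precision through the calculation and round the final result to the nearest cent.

1 Jan – 30 Jun 1998: 6 months at 1.7% → $11,000 × 1.7% × 6/12 = $93.5000
1 Jul – 30 Sep 1998: 3 months at 0.85% → $11,000 × 0.85% × 3/12 = $23.3750
1 Oct – 31 Oct 1998: 1 month at 0.6% → $11,000 × 0.6% × 1/12 = $5.5000
1 Nov – 31 Dec 1998: 2 months at 0.65% → $11,000 × 0.65% × 2/12 = $11.9167
Total = $134.2917

$134.29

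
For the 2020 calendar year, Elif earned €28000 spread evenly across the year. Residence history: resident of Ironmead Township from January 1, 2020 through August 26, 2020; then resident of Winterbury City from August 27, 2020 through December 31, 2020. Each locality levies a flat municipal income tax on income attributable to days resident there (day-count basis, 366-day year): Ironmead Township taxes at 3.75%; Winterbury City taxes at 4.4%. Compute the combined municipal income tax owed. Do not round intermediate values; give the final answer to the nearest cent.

€1113.15

Ironmead Township, January 1 – August 26, 2020: 239 days → €28000 × 3.75% × 239/366 = €685.6557
Winterbury City, August 27 – December 31, 2020: 127 days → €28000 × 4.4% × 127/366 = €427.4973
Total = €1113.1530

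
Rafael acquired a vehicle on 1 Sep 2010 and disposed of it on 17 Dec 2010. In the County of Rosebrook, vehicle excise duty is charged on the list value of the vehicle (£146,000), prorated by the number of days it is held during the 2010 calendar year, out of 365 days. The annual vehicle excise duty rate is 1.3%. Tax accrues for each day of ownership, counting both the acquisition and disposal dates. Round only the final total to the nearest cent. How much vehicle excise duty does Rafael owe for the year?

£561.60

Days held (1 Sep – 17 Dec 2010): 108 out of 365
Tax = £146,000 × 1.3% × 108/365 = £561.6000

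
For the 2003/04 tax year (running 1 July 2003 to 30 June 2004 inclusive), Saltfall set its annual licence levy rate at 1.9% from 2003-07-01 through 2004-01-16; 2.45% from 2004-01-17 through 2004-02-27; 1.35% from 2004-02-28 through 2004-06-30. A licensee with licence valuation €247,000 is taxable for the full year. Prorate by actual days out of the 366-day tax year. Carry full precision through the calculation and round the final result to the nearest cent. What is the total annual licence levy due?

€4,388.64

2003-07-01 to 2004-01-16: 200 days at 1.9% → €247,000 × 1.9% × 200/366 = €2,564.4809
2004-01-17 to 2004-02-27: 42 days at 2.45% → €247,000 × 2.45% × 42/366 = €694.4344
2004-02-28 to 2004-06-30: 124 days at 1.35% → €247,000 × 1.35% × 124/366 = €1,129.7213
Total = €4,388.6366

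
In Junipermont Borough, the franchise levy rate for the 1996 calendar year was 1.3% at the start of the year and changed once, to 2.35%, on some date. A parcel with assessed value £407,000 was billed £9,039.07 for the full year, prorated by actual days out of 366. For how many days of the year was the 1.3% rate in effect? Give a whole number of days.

Let d = days at the first rate; then 366 − d days at the second rate.
£407,000 × [1.3%·d + 2.35%·(366−d)] / 366 = £9,039.07
Solving gives d = 45, so the new rate took effect on February 15, 1996.

45 days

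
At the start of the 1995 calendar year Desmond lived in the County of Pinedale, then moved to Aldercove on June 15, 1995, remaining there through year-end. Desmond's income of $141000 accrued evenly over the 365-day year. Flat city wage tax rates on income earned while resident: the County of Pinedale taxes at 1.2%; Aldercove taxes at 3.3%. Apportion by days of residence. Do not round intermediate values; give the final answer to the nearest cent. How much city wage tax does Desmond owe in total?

The County of Pinedale, January 1 – June 14, 1995: 165 days → $141000 × 1.2% × 165/365 = $764.8767
Aldercove, June 15 – December 31, 1995: 200 days → $141000 × 3.3% × 200/365 = $2549.5890
Total = $3314.4658

$3314.47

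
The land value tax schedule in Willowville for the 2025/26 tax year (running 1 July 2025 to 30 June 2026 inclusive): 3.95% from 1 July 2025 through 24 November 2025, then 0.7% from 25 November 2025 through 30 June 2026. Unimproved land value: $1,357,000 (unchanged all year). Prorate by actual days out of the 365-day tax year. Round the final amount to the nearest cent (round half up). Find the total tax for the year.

$27,260.83

1 July – 24 November 2025: 147 days at 3.95% → $1,357,000 × 3.95% × 147/365 = $21,587.4534
25 November 2025 – 30 June 2026: 218 days at 0.7% → $1,357,000 × 0.7% × 218/365 = $5,673.3753
Total = $27,260.8288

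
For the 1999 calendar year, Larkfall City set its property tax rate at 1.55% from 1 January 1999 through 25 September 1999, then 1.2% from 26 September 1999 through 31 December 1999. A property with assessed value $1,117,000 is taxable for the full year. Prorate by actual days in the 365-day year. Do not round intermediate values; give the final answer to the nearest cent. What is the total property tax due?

$16,274.54

1 January – 25 September 1999: 268 days at 1.55% → $1,117,000 × 1.55% × 268/365 = $12,712.3781
26 September – 31 December 1999: 97 days at 1.2% → $1,117,000 × 1.2% × 97/365 = $3,562.1589
Total = $16,274.5370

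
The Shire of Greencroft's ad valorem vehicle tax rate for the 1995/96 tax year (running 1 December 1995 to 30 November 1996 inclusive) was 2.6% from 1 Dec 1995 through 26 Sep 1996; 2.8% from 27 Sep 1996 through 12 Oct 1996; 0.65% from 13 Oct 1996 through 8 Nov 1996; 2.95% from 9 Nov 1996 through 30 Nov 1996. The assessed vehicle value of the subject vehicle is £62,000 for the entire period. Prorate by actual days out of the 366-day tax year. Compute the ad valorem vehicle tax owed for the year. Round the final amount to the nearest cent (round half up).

£1,541.28

1 Dec 1995 – 26 Sep 1996: 301 days at 2.6% → £62,000 × 2.6% × 301/366 = £1,325.7158
27 Sep – 12 Oct 1996: 16 days at 2.8% → £62,000 × 2.8% × 16/366 = £75.8907
13 Oct – 8 Nov 1996: 27 days at 0.65% → £62,000 × 0.65% × 27/366 = £29.7295
9 Nov – 30 Nov 1996: 22 days at 2.95% → £62,000 × 2.95% × 22/366 = £109.9399
Total = £1,541.2760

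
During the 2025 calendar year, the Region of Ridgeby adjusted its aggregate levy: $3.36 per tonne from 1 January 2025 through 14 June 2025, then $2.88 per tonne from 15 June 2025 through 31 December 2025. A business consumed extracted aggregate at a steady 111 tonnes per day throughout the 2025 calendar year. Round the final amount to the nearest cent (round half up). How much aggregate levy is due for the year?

1 January – 14 June 2025: 165 days × 111 tonnes/day = 18,315 tonnes at $3.36/tonne → $61538.40
15 June – 31 December 2025: 200 days × 111 tonnes/day = 22,200 tonnes at $2.88/tonne → $63936.00

$125474.40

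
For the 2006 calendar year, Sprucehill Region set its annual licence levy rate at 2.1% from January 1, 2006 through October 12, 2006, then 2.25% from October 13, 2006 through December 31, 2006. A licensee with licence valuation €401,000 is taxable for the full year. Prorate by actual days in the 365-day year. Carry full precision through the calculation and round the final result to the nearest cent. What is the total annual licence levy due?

€8,552.84

January 1 – October 12, 2006: 285 days at 2.1% → €401,000 × 2.1% × 285/365 = €6,575.3014
October 13 – December 31, 2006: 80 days at 2.25% → €401,000 × 2.25% × 80/365 = €1,977.5342
Total = €8,552.8356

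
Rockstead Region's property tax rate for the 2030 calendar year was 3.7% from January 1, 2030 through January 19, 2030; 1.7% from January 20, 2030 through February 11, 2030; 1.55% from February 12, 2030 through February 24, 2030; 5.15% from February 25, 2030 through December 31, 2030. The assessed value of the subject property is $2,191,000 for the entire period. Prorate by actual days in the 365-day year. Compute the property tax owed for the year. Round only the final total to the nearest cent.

January 1 – January 19, 2030: 19 days at 3.7% → $2,191,000 × 3.7% × 19/365 = $4,219.9260
January 20 – February 11, 2030: 23 days at 1.7% → $2,191,000 × 1.7% × 23/365 = $2,347.0712
February 12 – February 24, 2030: 13 days at 1.55% → $2,191,000 × 1.55% × 13/365 = $1,209.5521
February 25 – December 31, 2030: 310 days at 5.15% → $2,191,000 × 5.15% × 310/365 = $95,833.7397
Total = $103,610.2890

$103,610.29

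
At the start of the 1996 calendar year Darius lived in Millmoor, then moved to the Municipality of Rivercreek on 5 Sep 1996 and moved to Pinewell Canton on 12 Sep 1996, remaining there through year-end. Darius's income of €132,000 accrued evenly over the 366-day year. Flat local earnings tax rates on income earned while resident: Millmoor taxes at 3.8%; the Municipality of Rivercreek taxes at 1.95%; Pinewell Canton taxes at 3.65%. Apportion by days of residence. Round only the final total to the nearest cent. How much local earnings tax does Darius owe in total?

€4,909.25

Millmoor, 1 Jan – 4 Sep 1996: 248 days → €132,000 × 3.8% × 248/366 = €3,398.8197
The Municipality of Rivercreek, 5 Sep – 11 Sep 1996: 7 days → €132,000 × 1.95% × 7/366 = €49.2295
Pinewell Canton, 12 Sep – 31 Dec 1996: 111 days → €132,000 × 3.65% × 111/366 = €1,461.1967
Total = €4,909.2459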